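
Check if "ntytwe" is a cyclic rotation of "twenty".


Word: "twenty", Candidate: "ntytwe"
Method: check if candidate is substring of word+word
"twentytwenty" contains "ntytwe"? Yes
Is rotation = Yes


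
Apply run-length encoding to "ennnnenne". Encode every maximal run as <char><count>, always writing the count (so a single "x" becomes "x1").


String: "ennnnenne"
Scanning for consecutive runs:
  'e' x 1
  'n' x 4
  'e' x 1
  'n' x 2
  'e' x 1
RLE = "e1n4e1n2e1"


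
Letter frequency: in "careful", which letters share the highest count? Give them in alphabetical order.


Word: "careful"
Letter counts:
  'a': 1
  'c': 1
  'e': 1
  'f': 1
  'l': 1
  'r': 1
  'u': 1
Maximum count = 1
Most frequent = 'a', 'c', 'e', 'f', 'l', 'r', 'u' (1 time each)


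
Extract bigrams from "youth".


Word: "youth" (length 5)
Number of bigrams = 5 - 2 + 1 = 4
  Position 0: "yo"
  Position 1: "ou"
  Position 2: "ut"
  Position 3: "th"
Bigrams = "yo", "ou", "ut", "th"


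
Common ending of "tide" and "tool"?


Word 1: "tide"
Word 2: "tool"
Comparing from end:
  Pos -1: 'e' != 'l' (stop)
LCS = "" (length 0)


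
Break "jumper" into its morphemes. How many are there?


Word: "jumper"
Morphemes: jump / -er
Each morpheme carries meaning
= 2 morphemes


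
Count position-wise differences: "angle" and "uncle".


Comparing character by character (same length = 5):
  Pos 0: 'a' vs 'u' !=
  Pos 1: 'n' vs 'n' =
  Pos 2: 'g' vs 'c' !=
  Pos 3: 'l' vs 'l' =
  Pos 4: 'e' vs 'e' =
Hamming distance = 2


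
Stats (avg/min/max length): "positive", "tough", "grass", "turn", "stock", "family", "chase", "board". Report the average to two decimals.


Lengths: "positive"=8, "tough"=5, "grass"=5, "turn"=4, "stock"=5, "family"=6, "chase"=5, "board"=5
Sum = 43, Count = 8
Average = 43/8 = 5.38
= avg=5.38, min=4, max=8


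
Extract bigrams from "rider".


Word: "rider" (length 5)
Number of bigrams = 5 - 2 + 1 = 4
  Position 0: "ri"
  Position 1: "id"
  Position 2: "de"
  Position 3: "er"
Bigrams = "ri", "id", "de", "er"


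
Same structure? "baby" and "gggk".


Pattern of "baby": [0, 1, 0, 2]
Pattern of "gggk": [0, 0, 0, 1]
Patterns do not match
Same pattern = No


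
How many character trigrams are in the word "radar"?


Word: "radar" (length 5)
Number of 3-grams = length - 3 + 1 = 5 - 3 + 1
= 3


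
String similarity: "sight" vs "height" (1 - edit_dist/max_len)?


Word 1: "sight" (length 5)
Word 2: "height" (length 6)
One optimal edit sequence:
  1. insert 'h'  (+1)
  2. substitute 's' -> 'e'  (+1)
  3. keep 'i'
  4. keep 'g'
  5. keep 'h'
  6. keep 't'
Edit distance = 2
Max length = max(5, 6) = 6
Similarity = 1 - 2/6
= 0.6667


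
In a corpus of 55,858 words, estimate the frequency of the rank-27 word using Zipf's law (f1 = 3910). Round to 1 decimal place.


Zipf's law: f(r) = f(1) / r
f(1) = 3910
f(27) = 3910 / 27
= 144.8 occurrences


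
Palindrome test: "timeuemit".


Word: "timeuemit"
Reversed: "timeuemit"
Forward == Backward? timeuemit == timeuemit
Palindrome = Yes


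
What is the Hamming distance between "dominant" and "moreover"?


Comparing character by character (same length = 8):
  Pos 0: 'd' vs 'm' !=
  Pos 1: 'o' vs 'o' =
  Pos 2: 'm' vs 'r' !=
  Pos 3: 'i' vs 'e' !=
  Pos 4: 'n' vs 'o' !=
  Pos 5: 'a' vs 'v' !=
  Pos 6: 'n' vs 'e' !=
  Pos 7: 't' vs 'r' !=
Hamming distance = 7


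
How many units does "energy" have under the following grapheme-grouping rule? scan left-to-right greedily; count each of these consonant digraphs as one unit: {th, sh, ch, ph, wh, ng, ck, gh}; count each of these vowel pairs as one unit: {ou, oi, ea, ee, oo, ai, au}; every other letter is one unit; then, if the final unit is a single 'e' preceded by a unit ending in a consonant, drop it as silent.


Word: "energy" (6 letters)
Left-to-right scan:
  1. 'e' (letter)
  2. 'n' (letter)
  3. 'e' (letter)
  4. 'r' (letter)
  5. 'g' (letter)
  6. 'y' (letter)
Units from scan: 6
Sound units = 6 units


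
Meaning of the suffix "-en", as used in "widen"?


Suffix: -en
As in: widen -> wide + -en, with a spelling change
Meaning = to make / become


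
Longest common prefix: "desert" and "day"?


Word 1: "desert"
Word 2: "day"
Comparing from start:
  Pos 0: 'd' == 'd'
  Pos 1: 'e' != 'a' (stop)
LCP = "d" (length 1)


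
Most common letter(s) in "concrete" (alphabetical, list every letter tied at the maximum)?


Word: "concrete"
Letter counts:
  'c': 2
  'e': 2
  'n': 1
  'o': 1
  'r': 1
  't': 1
Maximum count = 2
Most frequent = 'c', 'e' (2 times each)


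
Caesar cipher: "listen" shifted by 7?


Word: "listen"
Shift: 7
Each letter → (letter + shift) mod 26:
  'l' (11) + 7 = 18 → 's'
  'i' (8) + 7 = 15 → 'p'
  's' (18) + 7 = 25 → 'z'
  't' (19) + 7 = 0 → 'a'
  'e' (4) + 7 = 11 → 'l'
  'n' (13) + 7 = 20 → 'u'
Result = "spzalu"


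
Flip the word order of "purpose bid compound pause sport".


Original: "purpose bid compound pause sport"
Words (1..n): purpose | bid | compound | pause | sport
Reversed (n..1): sport | pause | compound | bid | purpose
Result = "sport pause compound bid purpose"


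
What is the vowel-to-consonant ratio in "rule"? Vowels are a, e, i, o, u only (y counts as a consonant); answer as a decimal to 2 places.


Word: "rule"
Vowels (a,e,i,o,u): 2
Consonants: 2
Ratio = 2/2
= 1.00


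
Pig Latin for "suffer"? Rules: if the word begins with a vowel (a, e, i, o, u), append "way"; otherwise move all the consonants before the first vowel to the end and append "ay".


Word: "suffer"
Starts with consonant(s) → move to end, add 'ay'
Consonant cluster: "s"
Pig Latin = "uffersay"


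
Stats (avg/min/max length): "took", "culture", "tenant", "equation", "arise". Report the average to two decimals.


Lengths: "took"=4, "culture"=7, "tenant"=6, "equation"=8, "arise"=5
Sum = 30, Count = 5
Average = 30/5 = 6.00
= avg=6.00, min=4, max=8


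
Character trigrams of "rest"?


Word: "rest" (length 4)
Number of trigrams = 4 - 3 + 1 = 2
  Position 0: "res"
  Position 1: "est"
Trigrams = "res", "est"


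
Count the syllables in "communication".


Word: "communication"
Syllable breakdown: com-mu-ni-ca-tion
Counting: 5 parts
= 5 syllables


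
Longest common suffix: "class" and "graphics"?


Word 1: "class"
Word 2: "graphics"
Comparing from end:
  Pos -1: 's' == 's'
  Pos -2: 's' != 'c' (stop)
LCS = "s" (length 1)


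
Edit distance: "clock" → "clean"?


Word 1: "clock" (length 5)
Word 2: "clean" (length 5)
One optimal edit sequence (insert/delete/substitute each cost 1):
  1. keep 'c'
  2. keep 'l'
  3. substitute 'o' -> 'e'  (+1)
  4. substitute 'c' -> 'a'  (+1)
  5. substitute 'k' -> 'n'  (+1)
Total edit operations: 3
Edit distance = 3


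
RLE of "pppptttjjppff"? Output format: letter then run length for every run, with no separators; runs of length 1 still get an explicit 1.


String: "pppptttjjppff"
Scanning for consecutive runs:
  'p' x 4
  't' x 3
  'j' x 2
  'p' x 2
  'f' x 2
RLE = "p4t3j2p2f2"


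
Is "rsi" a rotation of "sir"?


Word: "sir", Candidate: "rsi"
Method: check if candidate is substring of word+word
"sirsir" contains "rsi"? Yes
Is rotation = Yes


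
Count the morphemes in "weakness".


Word: "weakness"
Morphemes: weak | -ness
Each morpheme carries meaning
= 2 morphemes


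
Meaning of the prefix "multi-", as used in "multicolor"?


Prefix: multi-
Example: multicolor (multi- + color)
Meaning = many


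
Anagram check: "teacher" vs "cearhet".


Word 1: "teacher" → sorted: aceehrt
Word 2: "cearhet" → sorted: aceehrt
Same letters? aceehrt == aceehrt
Anagram = Yes


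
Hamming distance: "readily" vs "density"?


Comparing character by character (same length = 7):
  Pos 0: 'r' vs 'd' !=
  Pos 1: 'e' vs 'e' =
  Pos 2: 'a' vs 'n' !=
  Pos 3: 'd' vs 's' !=
  Pos 4: 'i' vs 'i' =
  Pos 5: 'l' vs 't' !=
  Pos 6: 'y' vs 'y' =
Hamming distance = 4


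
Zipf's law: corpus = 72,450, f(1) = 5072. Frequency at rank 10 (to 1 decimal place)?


Zipf's law: f(r) = f(1) / r
f(1) = 5072
f(10) = 5072 / 10
= 507.2 occurrences


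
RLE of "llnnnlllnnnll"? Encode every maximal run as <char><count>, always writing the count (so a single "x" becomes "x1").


String: "llnnnlllnnnll"
Scanning for consecutive runs:
  'l' x 2
  'n' x 3
  'l' x 3
  'n' x 3
  'l' x 2
RLE = "l2n3l3n3l2"


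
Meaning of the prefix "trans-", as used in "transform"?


Prefix: trans-
Example: transform (trans- + form)
Meaning = across


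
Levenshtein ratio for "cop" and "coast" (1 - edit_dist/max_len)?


Word 1: "cop" (length 3)
Word 2: "coast" (length 5)
One optimal edit sequence:
  1. keep 'c'
  2. keep 'o'
  3. insert 'a'  (+1)
  4. insert 's'  (+1)
  5. substitute 'p' -> 't'  (+1)
Edit distance = 3
Max length = max(3, 5) = 5
Similarity = 1 - 3/5
= 0.4000


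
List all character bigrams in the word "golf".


Word: "golf" (length 4)
Number of bigrams = 4 - 2 + 1 = 3
  Position 0: "go"
  Position 1: "ol"
  Position 2: "lf"
Bigrams = "go", "ol", "lf"


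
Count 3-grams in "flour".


Word: "flour" (length 5)
Number of 3-grams = length - 3 + 1 = 5 - 3 + 1
= 3


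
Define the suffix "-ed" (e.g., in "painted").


Suffix: -ed
Example: painted = paint + -ed
Meaning = past tense


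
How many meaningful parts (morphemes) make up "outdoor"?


Word: "outdoor"
Morphemes: out- | door
Each morpheme carries meaning
= 2 morphemes


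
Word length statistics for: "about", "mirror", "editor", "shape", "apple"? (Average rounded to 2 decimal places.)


Lengths: "about"=5, "mirror"=6, "editor"=6, "shape"=5, "apple"=5
Sum = 27, Count = 5
Average = 27/5 = 5.40
= avg=5.40, min=5, max=6


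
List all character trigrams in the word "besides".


Word: "besides" (length 7)
Number of trigrams = 7 - 3 + 1 = 5
  Position 0: "bes"
  Position 1: "esi"
  Position 2: "sid"
  Position 3: "ide"
  Position 4: "des"
Trigrams = "bes", "esi", "sid", "ide", "des"


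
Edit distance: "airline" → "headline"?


Word 1: "airline" (length 7)
Word 2: "headline" (length 8)
One optimal edit sequence (insert/delete/substitute each cost 1):
  1. insert 'h'  (+1)
  2. substitute 'a' -> 'e'  (+1)
  3. substitute 'i' -> 'a'  (+1)
  4. substitute 'r' -> 'd'  (+1)
  5. keep 'l'
  6. keep 'i'
  7. keep 'n'
  8. keep 'e'
Total edit operations: 4
Edit distance = 4


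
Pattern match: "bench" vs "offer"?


Pattern of "bench": [0, 1, 2, 3, 4]
Pattern of "offer": [0, 1, 1, 2, 3]
Patterns do not match
Same pattern = No


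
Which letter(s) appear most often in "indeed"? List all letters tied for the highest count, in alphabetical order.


Word: "indeed"
Letter counts:
  'd': 2
  'e': 2
  'i': 1
  'n': 1
Maximum count = 2
Most frequent = 'd', 'e' (2 times each)


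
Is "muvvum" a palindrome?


Word: "muvvum"
Reversed: "muvvum"
Forward == Backward? muvvum == muvvum
Palindrome = Yes


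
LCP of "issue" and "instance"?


Word 1: "issue"
Word 2: "instance"
Comparing from start:
  Pos 0: 'i' == 'i'
  Pos 1: 's' != 'n' (stop)
LCP = "i" (length 1)


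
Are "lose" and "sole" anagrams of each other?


Word 1: "lose" → sorted: elos
Word 2: "sole" → sorted: elos
Same letters? elos == elos
Anagram = Yes


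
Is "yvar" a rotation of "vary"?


Word: "vary", Candidate: "yvar"
Method: check if candidate is substring of word+word
"varyvary" contains "yvar"? Yes
Is rotation = Yes


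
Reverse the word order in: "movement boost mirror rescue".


Original: "movement boost mirror rescue"
Words (1..n): movement | boost | mirror | rescue
Reversed (n..1): rescue | mirror | boost | movement
Result = "rescue mirror boost movement"


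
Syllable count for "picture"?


Word: "picture"
Syllable breakdown: pic-ture
Counting: 2 parts
= 2 syllables


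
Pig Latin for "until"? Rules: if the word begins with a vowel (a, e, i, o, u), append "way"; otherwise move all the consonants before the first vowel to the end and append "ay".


Word: "until"
Starts with vowel → add 'way'
Pig Latin = "untilway"


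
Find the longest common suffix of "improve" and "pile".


Word 1: "improve"
Word 2: "pile"
Comparing from end:
  Pos -1: 'e' == 'e'
  Pos -2: 'v' != 'l' (stop)
LCS = "e" (length 1)


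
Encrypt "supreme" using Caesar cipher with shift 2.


Word: "supreme"
Shift: 2
Each letter → (letter + shift) mod 26:
  's' (18) + 2 = 20 → 'u'
  'u' (20) + 2 = 22 → 'w'
  'p' (15) + 2 = 17 → 'r'
  'r' (17) + 2 = 19 → 't'
  'e' (4) + 2 = 6 → 'g'
  'm' (12) + 2 = 14 → 'o'
  'e' (4) + 2 = 6 → 'g'
Result = "uwrtgog"


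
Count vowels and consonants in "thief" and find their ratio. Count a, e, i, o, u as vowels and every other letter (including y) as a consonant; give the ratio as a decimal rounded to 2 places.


Word: "thief"
Vowels (a,e,i,o,u): 2
Consonants: 3
Ratio = 2/3
= 0.67


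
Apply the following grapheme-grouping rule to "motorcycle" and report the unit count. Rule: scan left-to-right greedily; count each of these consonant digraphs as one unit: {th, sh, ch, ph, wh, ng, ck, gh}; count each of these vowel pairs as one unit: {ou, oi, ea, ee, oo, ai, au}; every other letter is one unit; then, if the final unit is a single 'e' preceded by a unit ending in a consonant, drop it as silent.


Word: "motorcycle" (10 letters)
Left-to-right scan:
  (1) 'm' (letter)
  (2) 'o' (letter)
  (3) 't' (letter)
  (4) 'o' (letter)
  (5) 'r' (letter)
  (6) 'c' (letter)
  (7) 'y' (letter)
  (8) 'c' (letter)
  (9) 'l' (letter)
  (10) 'e' (letter)
Units from scan: 10
Final unit is 'e' after a consonant -> drop as silent (-1)
Sound units = 9 units


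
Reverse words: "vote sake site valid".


Original: "vote sake site valid"
Words (1..n): vote | sake | site | valid
Reversed (n..1): valid | site | sake | vote
Result = "valid site sake vote"


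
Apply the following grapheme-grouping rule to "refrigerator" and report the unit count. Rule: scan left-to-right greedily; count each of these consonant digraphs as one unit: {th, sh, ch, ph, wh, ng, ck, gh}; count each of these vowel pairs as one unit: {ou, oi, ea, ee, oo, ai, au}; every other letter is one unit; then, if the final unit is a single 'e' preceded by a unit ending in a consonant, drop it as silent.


Word: "refrigerator" (12 letters)
Left-to-right scan:
  1. 'r' (letter)
  2. 'e' (letter)
  3. 'f' (letter)
  4. 'r' (letter)
  5. 'i' (letter)
  6. 'g' (letter)
  7. 'e' (letter)
  8. 'r' (letter)
  9. 'a' (letter)
  10. 't' (letter)
  11. 'o' (letter)
  12. 'r' (letter)
Units from scan: 12
Sound units = 12 units


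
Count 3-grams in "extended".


Word: "extended" (length 8)
Number of 3-grams = length - 3 + 1 = 8 - 3 + 1
= 6


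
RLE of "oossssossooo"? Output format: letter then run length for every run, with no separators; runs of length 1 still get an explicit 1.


String: "oossssossooo"
Scanning for consecutive runs:
  'o' x 2
  's' x 4
  'o' x 1
  's' x 2
  'o' x 3
RLE = "o2s4o1s2o3"


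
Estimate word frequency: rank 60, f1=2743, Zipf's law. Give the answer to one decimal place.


Zipf's law: f(r) = f(1) / r
f(1) = 2743
f(60) = 2743 / 60
= 45.7 occurrences


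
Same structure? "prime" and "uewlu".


Pattern of "prime": [0, 1, 2, 3, 4]
Pattern of "uewlu": [0, 1, 2, 3, 0]
Patterns do not match
Same pattern = No


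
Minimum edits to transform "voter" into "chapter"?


Word 1: "voter" (length 5)
Word 2: "chapter" (length 7)
One optimal edit sequence (insert/delete/substitute each cost 1):
  1. insert 'c'  (+1)
  2. insert 'h'  (+1)
  3. substitute 'v' -> 'a'  (+1)
  4. substitute 'o' -> 'p'  (+1)
  5. keep 't'
  6. keep 'e'
  7. keep 'r'
Total edit operations: 4
Edit distance = 4


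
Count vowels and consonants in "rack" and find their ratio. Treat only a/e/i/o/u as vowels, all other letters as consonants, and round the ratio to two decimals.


Word: "rack"
Vowels (a,e,i,o,u): 1
Consonants: 3
Ratio = 1/3
= 0.33


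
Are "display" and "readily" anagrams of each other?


Word 1: "display" → sorted: adilpsy
Word 2: "readily" → sorted: adeilry
Same letters? adilpsy != adeilry
Anagram = No


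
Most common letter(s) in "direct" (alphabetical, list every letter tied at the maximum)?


Word: "direct"
Letter counts:
  'c': 1
  'd': 1
  'e': 1
  'i': 1
  'r': 1
  't': 1
Maximum count = 1
Most frequent = 'c', 'd', 'e', 'i', 'r', 't' (1 time each)


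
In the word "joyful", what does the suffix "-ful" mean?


Suffix: -ful
Example: joyful (joy + -ful)
Meaning = full of


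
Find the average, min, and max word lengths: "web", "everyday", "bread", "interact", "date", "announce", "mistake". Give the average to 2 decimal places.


Lengths: "web"=3, "everyday"=8, "bread"=5, "interact"=8, "date"=4, "announce"=8, "mistake"=7
Sum = 43, Count = 7
Average = 43/7 = 6.14
= avg=6.14, min=3, max=8


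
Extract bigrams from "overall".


Word: "overall" (length 7)
Number of bigrams = 7 - 2 + 1 = 6
  Position 0: "ov"
  Position 1: "ve"
  Position 2: "er"
  Position 3: "ra"
  Position 4: "al"
  Position 5: "ll"
Bigrams = "ov", "ve", "er", "ra", "al", "ll"


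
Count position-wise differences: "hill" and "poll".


Comparing character by character (same length = 4):
  Pos 0: 'h' vs 'p' !=
  Pos 1: 'i' vs 'o' !=
  Pos 2: 'l' vs 'l' =
  Pos 3: 'l' vs 'l' =
Hamming distance = 2


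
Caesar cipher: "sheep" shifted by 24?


Word: "sheep"
Shift: 24
Each letter → (letter + shift) mod 26:
  's' (18) + 24 = 16 → 'q'
  'h' (7) + 24 = 5 → 'f'
  'e' (4) + 24 = 2 → 'c'
  'e' (4) + 24 = 2 → 'c'
  'p' (15) + 24 = 13 → 'n'
Result = "qfccn"


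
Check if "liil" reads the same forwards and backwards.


Word: "liil"
Reversed: "liil"
Forward == Backward? liil == liil
Palindrome = Yes


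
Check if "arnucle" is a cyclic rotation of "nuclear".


Word: "nuclear", Candidate: "arnucle"
Method: check if candidate is substring of word+word
"nuclearnuclear" contains "arnucle"? Yes
Is rotation = Yes


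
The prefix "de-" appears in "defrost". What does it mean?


Prefix: de-
Example: defrost = de- + frost
Meaning = remove / reverse


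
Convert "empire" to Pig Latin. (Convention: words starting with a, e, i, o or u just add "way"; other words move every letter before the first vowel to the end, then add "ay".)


Word: "empire"
Starts with vowel → add 'way'
Pig Latin = "empireway"


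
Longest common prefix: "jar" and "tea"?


Word 1: "jar"
Word 2: "tea"
Comparing from start:
  Pos 0: 'j' != 't' (stop)
LCP = "" (length 0)


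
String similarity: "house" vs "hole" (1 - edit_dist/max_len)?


Word 1: "house" (length 5)
Word 2: "hole" (length 4)
One optimal edit sequence:
  1. keep 'h'
  2. keep 'o'
  3. delete 'u'  (+1)
  4. substitute 's' -> 'l'  (+1)
  5. keep 'e'
Edit distance = 2
Max length = max(5, 4) = 5
Similarity = 1 - 2/5
= 0.6000


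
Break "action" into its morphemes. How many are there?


Word: "action"
Morphemes: act | -ion
Each morpheme carries meaning
= 2 morphemes


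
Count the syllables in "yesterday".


Word: "yesterday"
Syllable breakdown: yes · ter · day
Counting: 3 parts
= 3 syllables


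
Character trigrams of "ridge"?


Word: "ridge" (length 5)
Number of trigrams = 5 - 3 + 1 = 3
  Position 0: "rid"
  Position 1: "idg"
  Position 2: "dge"
Trigrams = "rid", "idg", "dge"


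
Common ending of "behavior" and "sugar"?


Word 1: "behavior"
Word 2: "sugar"
Comparing from end:
  Pos -1: 'r' == 'r'
  Pos -2: 'o' != 'a' (stop)
LCS = "r" (length 1)


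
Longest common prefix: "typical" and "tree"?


Word 1: "typical"
Word 2: "tree"
Comparing from start:
  Pos 0: 't' == 't'
  Pos 1: 'y' != 'r' (stop)
LCP = "t" (length 1)


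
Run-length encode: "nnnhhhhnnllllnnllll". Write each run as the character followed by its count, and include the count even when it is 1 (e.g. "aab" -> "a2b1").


String: "nnnhhhhnnllllnnllll"
Scanning for consecutive runs:
  'n' x 3
  'h' x 4
  'n' x 2
  'l' x 4
  'n' x 2
  'l' x 4
RLE = "n3h4n2l4n2l4"


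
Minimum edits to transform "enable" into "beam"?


Word 1: "enable" (length 6)
Word 2: "beam" (length 4)
One optimal edit sequence (insert/delete/substitute each cost 1):
  1. substitute 'e' -> 'b'  (+1)
  2. substitute 'n' -> 'e'  (+1)
  3. keep 'a'
  4. delete 'b'  (+1)
  5. delete 'l'  (+1)
  6. substitute 'e' -> 'm'  (+1)
Total edit operations: 5
Edit distance = 5


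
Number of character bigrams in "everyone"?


Word: "everyone" (length 8)
Number of 2-grams = length - 2 + 1 = 8 - 2 + 1
= 7


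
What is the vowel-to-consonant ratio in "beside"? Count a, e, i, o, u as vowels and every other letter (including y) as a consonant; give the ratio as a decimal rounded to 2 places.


Word: "beside"
Vowels (a,e,i,o,u): 3
Consonants: 3
Ratio = 3/3
= 1.00


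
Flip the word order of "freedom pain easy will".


Original: "freedom pain easy will"
Words (1..n): freedom | pain | easy | will
Reversed (n..1): will | easy | pain | freedom
Result = "will easy pain freedom"


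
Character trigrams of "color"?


Word: "color" (length 5)
Number of trigrams = 5 - 3 + 1 = 3
  Position 0: "col"
  Position 1: "olo"
  Position 2: "lor"
Trigrams = "col", "olo", "lor"


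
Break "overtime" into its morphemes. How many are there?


Word: "overtime"
Morphemes: over- / time
Each morpheme carries meaning
= 2 morphemes


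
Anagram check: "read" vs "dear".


Word 1: "read" → sorted: ader
Word 2: "dear" → sorted: ader
Same letters? ader == ader
Anagram = Yes


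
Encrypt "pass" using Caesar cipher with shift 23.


Word: "pass"
Shift: 23
Each letter → (letter + shift) mod 26:
  'p' (15) + 23 = 12 → 'm'
  'a' (0) + 23 = 23 → 'x'
  's' (18) + 23 = 15 → 'p'
  's' (18) + 23 = 15 → 'p'
Result = "mxpp"


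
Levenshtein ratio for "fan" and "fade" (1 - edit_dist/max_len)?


Word 1: "fan" (length 3)
Word 2: "fade" (length 4)
One optimal edit sequence:
  1. keep 'f'
  2. keep 'a'
  3. insert 'd'  (+1)
  4. substitute 'n' -> 'e'  (+1)
Edit distance = 2
Max length = max(3, 4) = 4
Similarity = 1 - 2/4
= 0.5000


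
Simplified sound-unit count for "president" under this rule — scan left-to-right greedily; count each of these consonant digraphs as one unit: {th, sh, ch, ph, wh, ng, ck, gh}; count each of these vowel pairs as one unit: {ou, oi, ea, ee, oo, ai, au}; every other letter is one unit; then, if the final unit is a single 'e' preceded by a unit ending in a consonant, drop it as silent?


Word: "president" (9 letters)
Left-to-right scan:
  1. 'p' (letter)
  2. 'r' (letter)
  3. 'e' (letter)
  4. 's' (letter)
  5. 'i' (letter)
  6. 'd' (letter)
  7. 'e' (letter)
  8. 'n' (letter)
  9. 't' (letter)
Units from scan: 9
Sound units = 9 units


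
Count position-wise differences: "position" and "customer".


Comparing character by character (same length = 8):
  Pos 0: 'p' vs 'c' !=
  Pos 1: 'o' vs 'u' !=
  Pos 2: 's' vs 's' =
  Pos 3: 'i' vs 't' !=
  Pos 4: 't' vs 'o' !=
  Pos 5: 'i' vs 'm' !=
  Pos 6: 'o' vs 'e' !=
  Pos 7: 'n' vs 'r' !=
Hamming distance = 7


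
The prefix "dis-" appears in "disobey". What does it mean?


Prefix: dis-
Example: disobey (dis- + obey)
Meaning = not / opposite


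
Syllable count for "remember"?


Word: "remember"
Syllable breakdown: re / mem / ber
Counting: 3 parts
= 3 syllables


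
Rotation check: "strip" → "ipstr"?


Word: "strip", Candidate: "ipstr"
Method: check if candidate is substring of word+word
"stripstrip" contains "ipstr"? Yes
Is rotation = Yes


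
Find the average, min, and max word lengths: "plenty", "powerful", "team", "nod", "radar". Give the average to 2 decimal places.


Lengths: "plenty"=6, "powerful"=8, "team"=4, "nod"=3, "radar"=5
Sum = 26, Count = 5
Average = 26/5 = 5.20
= avg=5.20, min=3, max=8


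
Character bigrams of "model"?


Word: "model" (length 5)
Number of bigrams = 5 - 2 + 1 = 4
  Position 0: "mo"
  Position 1: "od"
  Position 2: "de"
  Position 3: "el"
Bigrams = "mo", "od", "de", "el"


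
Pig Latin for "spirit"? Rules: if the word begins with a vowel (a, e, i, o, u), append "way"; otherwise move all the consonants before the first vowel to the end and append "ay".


Word: "spirit"
Starts with consonant(s) → move to end, add 'ay'
Consonant cluster: "sp"
Pig Latin = "iritspay"


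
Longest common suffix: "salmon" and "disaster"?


Word 1: "salmon"
Word 2: "disaster"
Comparing from end:
  Pos -1: 'n' != 'r' (stop)
LCS = "" (length 0)


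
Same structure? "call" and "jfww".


Pattern of "call": [0, 1, 2, 2]
Pattern of "jfww": [0, 1, 2, 2]
Patterns match
Same pattern = Yes


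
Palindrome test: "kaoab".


Word: "kaoab"
Reversed: "baoak"
Forward == Backward? kaoab != baoak
Palindrome = No


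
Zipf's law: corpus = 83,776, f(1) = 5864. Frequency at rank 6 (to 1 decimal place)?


Zipf's law: f(r) = f(1) / r
f(1) = 5864
f(6) = 5864 / 6
= 977.3 occurrences


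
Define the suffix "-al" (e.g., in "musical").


Suffix: -al
Example: musical (music + -al)
Meaning = relating to


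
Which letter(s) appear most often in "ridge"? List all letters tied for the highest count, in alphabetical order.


Word: "ridge"
Letter counts:
  'd': 1
  'e': 1
  'g': 1
  'i': 1
  'r': 1
Maximum count = 1
Most frequent = 'd', 'e', 'g', 'i', 'r' (1 time each)


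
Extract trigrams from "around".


Word: "around" (length 6)
Number of trigrams = 6 - 3 + 1 = 4
  Position 0: "aro"
  Position 1: "rou"
  Position 2: "oun"
  Position 3: "und"
Trigrams = "aro", "rou", "oun", "und"


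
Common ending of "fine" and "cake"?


Word 1: "fine"
Word 2: "cake"
Comparing from end:
  Pos -1: 'e' == 'e'
  Pos -2: 'n' != 'k' (stop)
LCS = "e" (length 1)


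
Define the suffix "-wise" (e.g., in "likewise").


Suffix: -wise
Example: likewise = like + -wise
Meaning = in the manner of


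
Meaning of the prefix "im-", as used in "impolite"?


Prefix: im-
Example: impolite = im- + polite
Meaning = not / into


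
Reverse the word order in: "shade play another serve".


Original: "shade play another serve"
Words (1..n): shade | play | another | serve
Reversed (n..1): serve | another | play | shade
Result = "serve another play shade"


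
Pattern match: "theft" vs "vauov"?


Pattern of "theft": [0, 1, 2, 3, 0]
Pattern of "vauov": [0, 1, 2, 3, 0]
Patterns match
Same pattern = Yes


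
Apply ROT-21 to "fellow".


Word: "fellow"
Shift: 21
Each letter → (letter + shift) mod 26:
  'f' (5) + 21 = 0 → 'a'
  'e' (4) + 21 = 25 → 'z'
  'l' (11) + 21 = 6 → 'g'
  'l' (11) + 21 = 6 → 'g'
  'o' (14) + 21 = 9 → 'j'
  'w' (22) + 21 = 17 → 'r'
Result = "azggjr"


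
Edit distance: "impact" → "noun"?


Word 1: "impact" (length 6)
Word 2: "noun" (length 4)
One optimal edit sequence (insert/delete/substitute each cost 1):
  1. delete 'i'  (+1)
  2. delete 'm'  (+1)
  3. substitute 'p' -> 'n'  (+1)
  4. substitute 'a' -> 'o'  (+1)
  5. substitute 'c' -> 'u'  (+1)
  6. substitute 't' -> 'n'  (+1)
Total edit operations: 6
Edit distance = 6


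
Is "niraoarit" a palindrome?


Word: "niraoarit"
Reversed: "tiraoarin"
Forward == Backward? niraoarit != tiraoarin
Palindrome = No


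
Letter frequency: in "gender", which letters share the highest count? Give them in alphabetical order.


Word: "gender"
Letter counts:
  'd': 1
  'e': 2
  'g': 1
  'n': 1
  'r': 1
Maximum count = 2
Most frequent = 'e' (2 times each)


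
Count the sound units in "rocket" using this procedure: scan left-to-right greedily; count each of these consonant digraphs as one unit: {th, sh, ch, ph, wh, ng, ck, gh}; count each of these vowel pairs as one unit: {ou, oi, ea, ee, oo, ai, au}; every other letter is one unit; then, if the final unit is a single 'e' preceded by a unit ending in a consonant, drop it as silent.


Word: "rocket" (6 letters)
Left-to-right scan:
  1. 'r' (letter)
  2. 'o' (letter)
  3. 'ck' (digraph)
  4. 'e' (letter)
  5. 't' (letter)
Units from scan: 5
Sound units = 5 units


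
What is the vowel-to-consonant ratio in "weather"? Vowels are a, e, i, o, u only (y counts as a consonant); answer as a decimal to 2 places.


Word: "weather"
Vowels (a,e,i,o,u): 3
Consonants: 4
Ratio = 3/4
= 0.75


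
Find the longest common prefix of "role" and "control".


Word 1: "role"
Word 2: "control"
Comparing from start:
  Pos 0: 'r' != 'c' (stop)
LCP = "" (length 0)


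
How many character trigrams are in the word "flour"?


Word: "flour" (length 5)
Number of 3-grams = length - 3 + 1 = 5 - 3 + 1
= 3


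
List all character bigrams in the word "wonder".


Word: "wonder" (length 6)
Number of bigrams = 6 - 2 + 1 = 5
  Position 0: "wo"
  Position 1: "on"
  Position 2: "nd"
  Position 3: "de"
  Position 4: "er"
Bigrams = "wo", "on", "nd", "de", "er"


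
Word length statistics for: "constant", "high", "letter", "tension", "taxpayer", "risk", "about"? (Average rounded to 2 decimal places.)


Lengths: "constant"=8, "high"=4, "letter"=6, "tension"=7, "taxpayer"=8, "risk"=4, "about"=5
Sum = 42, Count = 7
Average = 42/7 = 6.00
= avg=6.00, min=4, max=8


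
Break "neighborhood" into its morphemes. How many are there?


Word: "neighborhood"
Morphemes: neighbor | -hood
Each morpheme carries meaning
= 2 morphemes


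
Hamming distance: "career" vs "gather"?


Comparing character by character (same length = 6):
  Pos 0: 'c' vs 'g' !=
  Pos 1: 'a' vs 'a' =
  Pos 2: 'r' vs 't' !=
  Pos 3: 'e' vs 'h' !=
  Pos 4: 'e' vs 'e' =
  Pos 5: 'r' vs 'r' =
Hamming distance = 3


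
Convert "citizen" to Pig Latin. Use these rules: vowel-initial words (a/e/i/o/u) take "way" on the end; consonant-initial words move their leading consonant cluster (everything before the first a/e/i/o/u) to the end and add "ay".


Word: "citizen"
Starts with consonant(s) → move to end, add 'ay'
Consonant cluster: "c"
Pig Latin = "itizencay"


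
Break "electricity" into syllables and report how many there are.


Word: "electricity"
Syllable breakdown: e · lec · tric · i · ty
Counting: 5 parts
= 5 syllables


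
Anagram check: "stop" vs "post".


Word 1: "stop" → sorted: opst
Word 2: "post" → sorted: opst
Same letters? opst == opst
Anagram = Yes


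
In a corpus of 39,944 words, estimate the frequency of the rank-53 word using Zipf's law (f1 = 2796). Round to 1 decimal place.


Zipf's law: f(r) = f(1) / r
f(1) = 2796
f(53) = 2796 / 53
= 52.8 occurrences


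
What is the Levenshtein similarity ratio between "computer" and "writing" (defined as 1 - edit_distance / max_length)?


Word 1: "computer" (length 8)
Word 2: "writing" (length 7)
One optimal edit sequence:
  1. delete 'c'  (+1)
  2. substitute 'o' -> 'w'  (+1)
  3. substitute 'm' -> 'r'  (+1)
  4. substitute 'p' -> 'i'  (+1)
  5. substitute 'u' -> 't'  (+1)
  6. substitute 't' -> 'i'  (+1)
  7. substitute 'e' -> 'n'  (+1)
  8. substitute 'r' -> 'g'  (+1)
Edit distance = 8
Max length = max(8, 7) = 8
Similarity = 1 - 8/8
= 0.0000


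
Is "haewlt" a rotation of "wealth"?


Word: "wealth", Candidate: "haewlt"
Method: check if candidate is substring of word+word
"wealthwealth" contains "haewlt"? No
Is rotation = No


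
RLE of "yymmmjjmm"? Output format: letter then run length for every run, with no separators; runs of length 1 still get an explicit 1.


String: "yymmmjjmm"
Scanning for consecutive runs:
  'y' x 2
  'm' x 3
  'j' x 2
  'm' x 2
RLE = "y2m3j2m2"


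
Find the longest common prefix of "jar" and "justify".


Word 1: "jar"
Word 2: "justify"
Comparing from start:
  Pos 0: 'j' == 'j'
  Pos 1: 'a' != 'u' (stop)
LCP = "j" (length 1)


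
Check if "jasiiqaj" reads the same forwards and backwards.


Word: "jasiiqaj"
Reversed: "jaqiisaj"
Forward == Backward? jasiiqaj != jaqiisaj
Palindrome = No


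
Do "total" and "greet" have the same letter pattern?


Pattern of "total": [0, 1, 0, 2, 3]
Pattern of "greet": [0, 1, 2, 2, 3]
Patterns do not match
Same pattern = No


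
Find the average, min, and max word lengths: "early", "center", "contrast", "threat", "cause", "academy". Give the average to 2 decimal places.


Lengths: "early"=5, "center"=6, "contrast"=8, "threat"=6, "cause"=5, "academy"=7
Sum = 37, Count = 6
Average = 37/6 = 6.17
= avg=6.17, min=5, max=8


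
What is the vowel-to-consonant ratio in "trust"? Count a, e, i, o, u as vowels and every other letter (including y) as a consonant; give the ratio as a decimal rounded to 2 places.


Word: "trust"
Vowels (a,e,i,o,u): 1
Consonants: 4
Ratio = 1/4
= 0.25


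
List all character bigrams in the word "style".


Word: "style" (length 5)
Number of bigrams = 5 - 2 + 1 = 4
  Position 0: "st"
  Position 1: "ty"
  Position 2: "yl"
  Position 3: "le"
Bigrams = "st", "ty", "yl", "le"


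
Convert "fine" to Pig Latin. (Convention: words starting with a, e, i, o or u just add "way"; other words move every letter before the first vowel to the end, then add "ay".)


Word: "fine"
Starts with consonant(s) → move to end, add 'ay'
Consonant cluster: "f"
Pig Latin = "inefay"


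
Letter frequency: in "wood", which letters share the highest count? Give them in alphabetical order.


Word: "wood"
Letter counts:
  'd': 1
  'o': 2
  'w': 1
Maximum count = 2
Most frequent = 'o' (2 times each)


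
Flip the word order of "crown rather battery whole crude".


Original: "crown rather battery whole crude"
Words (1..n): crown | rather | battery | whole | crude
Reversed (n..1): crude | whole | battery | rather | crown
Result = "crude whole battery rather crown"


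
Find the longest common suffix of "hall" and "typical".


Word 1: "hall"
Word 2: "typical"
Comparing from end:
  Pos -1: 'l' == 'l'
  Pos -2: 'l' != 'a' (stop)
LCS = "l" (length 1)


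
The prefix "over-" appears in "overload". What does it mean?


Prefix: over-
Example: overload = over- + load
Meaning = excessive


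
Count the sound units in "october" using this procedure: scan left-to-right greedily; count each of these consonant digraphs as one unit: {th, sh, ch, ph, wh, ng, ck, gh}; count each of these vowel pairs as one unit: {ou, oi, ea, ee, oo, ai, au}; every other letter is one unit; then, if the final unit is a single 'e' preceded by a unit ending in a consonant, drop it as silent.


Word: "october" (7 letters)
Left-to-right scan:
  (1) 'o' (letter)
  (2) 'c' (letter)
  (3) 't' (letter)
  (4) 'o' (letter)
  (5) 'b' (letter)
  (6) 'e' (letter)
  (7) 'r' (letter)
Units from scan: 7
Sound units = 7 units


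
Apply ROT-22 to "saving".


Word: "saving"
Shift: 22
Each letter → (letter + shift) mod 26:
  's' (18) + 22 = 14 → 'o'
  'a' (0) + 22 = 22 → 'w'
  'v' (21) + 22 = 17 → 'r'
  'i' (8) + 22 = 4 → 'e'
  'n' (13) + 22 = 9 → 'j'
  'g' (6) + 22 = 2 → 'c'
Result = "owrejc"


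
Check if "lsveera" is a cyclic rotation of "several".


Word: "several", Candidate: "lsveera"
Method: check if candidate is substring of word+word
"severalseveral" contains "lsveera"? No
Is rotation = No


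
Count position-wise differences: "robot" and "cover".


Comparing character by character (same length = 5):
  Pos 0: 'r' vs 'c' !=
  Pos 1: 'o' vs 'o' =
  Pos 2: 'b' vs 'v' !=
  Pos 3: 'o' vs 'e' !=
  Pos 4: 't' vs 'r' !=
Hamming distance = 4


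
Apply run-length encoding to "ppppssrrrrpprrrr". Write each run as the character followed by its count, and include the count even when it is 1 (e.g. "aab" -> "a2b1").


String: "ppppssrrrrpprrrr"
Scanning for consecutive runs:
  'p' x 4
  's' x 2
  'r' x 4
  'p' x 2
  'r' x 4
RLE = "p4s2r4p2r4"


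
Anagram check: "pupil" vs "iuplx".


Word 1: "pupil" → sorted: ilppu
Word 2: "iuplx" → sorted: ilpux
Same letters? ilppu != ilpux
Anagram = No


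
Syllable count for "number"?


Word: "number"
Syllable breakdown: num · ber
Counting: 2 parts
= 2 syllables


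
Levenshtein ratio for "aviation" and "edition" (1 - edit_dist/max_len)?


Word 1: "aviation" (length 8)
Word 2: "edition" (length 7)
One optimal edit sequence:
  1. substitute 'a' -> 'e'  (+1)
  2. substitute 'v' -> 'd'  (+1)
  3. keep 'i'
  4. delete 'a'  (+1)
  5. keep 't'
  6. keep 'i'
  7. keep 'o'
  8. keep 'n'
Edit distance = 3
Max length = max(8, 7) = 8
Similarity = 1 - 3/8
= 0.6250


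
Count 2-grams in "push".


Word: "push" (length 4)
Number of 2-grams = length - 2 + 1 = 4 - 2 + 1
= 3


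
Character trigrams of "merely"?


Word: "merely" (length 6)
Number of trigrams = 6 - 3 + 1 = 4
  Position 0: "mer"
  Position 1: "ere"
  Position 2: "rel"
  Position 3: "ely"
Trigrams = "mer", "ere", "rel", "ely"


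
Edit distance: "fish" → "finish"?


Word 1: "fish" (length 4)
Word 2: "finish" (length 6)
One optimal edit sequence (insert/delete/substitute each cost 1):
  1. keep 'f'
  2. insert 'i'  (+1)
  3. insert 'n'  (+1)
  4. keep 'i'
  5. keep 's'
  6. keep 'h'
Total edit operations: 2
Edit distance = 2


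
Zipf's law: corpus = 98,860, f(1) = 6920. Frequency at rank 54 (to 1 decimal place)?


Zipf's law: f(r) = f(1) / r
f(1) = 6920
f(54) = 6920 / 54
= 128.1 occurrences


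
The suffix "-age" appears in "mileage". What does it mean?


Suffix: -age
Example: mileage (mile + -age)
Meaning = result / collection


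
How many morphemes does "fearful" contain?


Word: "fearful"
Morphemes: fear / -ful
Each morpheme carries meaning
= 2 morphemes


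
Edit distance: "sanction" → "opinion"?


Word 1: "sanction" (length 8)
Word 2: "opinion" (length 7)
One optimal edit sequence (insert/delete/substitute each cost 1):
  1. delete 's'  (+1)
  2. substitute 'a' -> 'o'  (+1)
  3. substitute 'n' -> 'p'  (+1)
  4. substitute 'c' -> 'i'  (+1)
  5. substitute 't' -> 'n'  (+1)
  6. keep 'i'
  7. keep 'o'
  8. keep 'n'
Total edit operations: 5
Edit distance = 5


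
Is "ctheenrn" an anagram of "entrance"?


Word 1: "entrance" → sorted: aceennrt
Word 2: "ctheenrn" → sorted: ceehnnrt
Same letters? aceennrt != ceehnnrt
Anagram = No


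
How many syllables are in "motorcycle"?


Word: "motorcycle"
Syllable breakdown: mo / tor / cy / cle
Counting: 4 parts
= 4 syllables


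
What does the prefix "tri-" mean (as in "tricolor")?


Prefix: tri-
As in: tricolor -> tri- + color
Meaning = three


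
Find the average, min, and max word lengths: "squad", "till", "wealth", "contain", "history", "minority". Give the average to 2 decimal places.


Lengths: "squad"=5, "till"=4, "wealth"=6, "contain"=7, "history"=7, "minority"=8
Sum = 37, Count = 6
Average = 37/6 = 6.17
= avg=6.17, min=4, max=8


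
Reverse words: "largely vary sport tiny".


Original: "largely vary sport tiny"
Words (1..n): largely | vary | sport | tiny
Reversed (n..1): tiny | sport | vary | largely
Result = "tiny sport vary largely"


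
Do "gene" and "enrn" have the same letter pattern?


Pattern of "gene": [0, 1, 2, 1]
Pattern of "enrn": [0, 1, 2, 1]
Patterns match
Same pattern = Yes


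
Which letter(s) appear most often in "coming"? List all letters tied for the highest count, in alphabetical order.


Word: "coming"
Letter counts:
  'c': 1
  'g': 1
  'i': 1
  'm': 1
  'n': 1
  'o': 1
Maximum count = 1
Most frequent = 'c', 'g', 'i', 'm', 'n', 'o' (1 time each)


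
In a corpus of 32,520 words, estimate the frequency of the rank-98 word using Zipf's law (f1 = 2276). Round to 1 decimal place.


Zipf's law: f(r) = f(1) / r
f(1) = 2276
f(98) = 2276 / 98
= 23.2 occurrences


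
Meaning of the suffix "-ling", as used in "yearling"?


Suffix: -ling
Example: yearling = year + -ling
Meaning = small / young


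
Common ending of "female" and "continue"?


Word 1: "female"
Word 2: "continue"
Comparing from end:
  Pos -1: 'e' == 'e'
  Pos -2: 'l' != 'u' (stop)
LCS = "e" (length 1)
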